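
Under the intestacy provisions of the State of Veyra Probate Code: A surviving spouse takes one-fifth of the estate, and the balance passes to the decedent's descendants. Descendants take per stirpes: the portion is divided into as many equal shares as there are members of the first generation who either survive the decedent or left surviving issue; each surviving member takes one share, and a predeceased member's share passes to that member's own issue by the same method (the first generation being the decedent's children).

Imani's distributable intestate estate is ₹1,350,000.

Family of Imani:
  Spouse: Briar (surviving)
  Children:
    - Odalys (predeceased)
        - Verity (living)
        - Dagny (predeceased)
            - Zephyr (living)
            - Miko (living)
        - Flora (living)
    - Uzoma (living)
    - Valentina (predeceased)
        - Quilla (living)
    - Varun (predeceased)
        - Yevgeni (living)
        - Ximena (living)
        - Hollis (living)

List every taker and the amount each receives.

Briar takes one-fifth of ₹1,350,000 = ₹270,000. The remaining ₹1,080,000 passes to the descendants.
The descendants' portion (₹1,080,000) is divided into 4 shares of ₹270,000: Uzoma takes ₹270,000; Odalys's ₹270,000 share passes to Odalys's issue; Valentina's ₹270,000 share passes to Valentina's issue; Varun's ₹270,000 share passes to Varun's issue.
Odalys's share (₹270,000) is divided into 3 shares of ₹90,000: Verity and Flora each take ₹90,000; Dagny's ₹90,000 share passes to Dagny's issue.
Dagny's share (₹90,000) is divided into 2 shares of ₹45,000: Zephyr and Miko each take ₹45,000.
Valentina's share (₹270,000) passes entirely to Quilla.
Varun's share (₹270,000) is divided into 3 shares of ₹90,000: Yevgeni, Ximena, and Hollis each take ₹90,000.

Briar: ₹270,000; Verity: ₹90,000; Zephyr: ₹45,000; Miko: ₹45,000; Flora: ₹90,000; Uzoma: ₹270,000; Quilla: ₹270,000; Yevgeni: ₹90,000; Ximena: ₹90,000; Hollis: ₹90,000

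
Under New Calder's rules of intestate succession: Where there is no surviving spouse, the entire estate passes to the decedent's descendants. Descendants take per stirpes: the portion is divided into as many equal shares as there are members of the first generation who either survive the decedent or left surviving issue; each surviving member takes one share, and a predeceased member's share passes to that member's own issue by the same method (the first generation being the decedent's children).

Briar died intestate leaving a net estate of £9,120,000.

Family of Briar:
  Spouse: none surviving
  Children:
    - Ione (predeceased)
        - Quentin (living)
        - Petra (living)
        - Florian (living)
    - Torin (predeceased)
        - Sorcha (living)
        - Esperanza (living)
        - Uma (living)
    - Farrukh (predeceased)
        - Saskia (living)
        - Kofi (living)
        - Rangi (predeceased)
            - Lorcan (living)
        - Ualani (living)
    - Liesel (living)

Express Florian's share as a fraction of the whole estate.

The entire £9,120,000 passes to the descendants.
That amount (£9,120,000) is divided into 4 shares of £2,280,000: Liesel takes £2,280,000; Ione's £2,280,000 share passes to Ione's issue; Torin's £2,280,000 share passes to Torin's issue; Farrukh's £2,280,000 share passes to Farrukh's issue.
Ione's share (£2,280,000) is divided into 3 shares of £760,000: Quentin, Petra, and Florian each take £760,000.
Torin's share (£2,280,000) is divided into 3 shares of £760,000: Sorcha, Esperanza, and Uma each take £760,000.
Farrukh's share (£2,280,000) is divided into 4 shares of £570,000: Saskia, Kofi, and Ualani each take £570,000; Rangi's £570,000 share passes to Rangi's issue.
Rangi's share (£570,000) passes entirely to Lorcan.

Florian receives 1/12 of the estate.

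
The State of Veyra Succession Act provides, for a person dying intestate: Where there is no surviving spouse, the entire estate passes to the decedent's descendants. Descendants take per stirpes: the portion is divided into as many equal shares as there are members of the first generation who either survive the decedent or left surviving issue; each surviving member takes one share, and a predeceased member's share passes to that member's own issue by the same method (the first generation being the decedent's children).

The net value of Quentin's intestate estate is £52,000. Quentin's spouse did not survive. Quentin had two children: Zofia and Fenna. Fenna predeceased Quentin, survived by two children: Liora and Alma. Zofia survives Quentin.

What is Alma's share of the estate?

Alma receives £13,000.

The entire £52,000 passes to the descendants.
That amount (£52,000) is divided into 2 shares of £26,000: Zofia takes £26,000; Fenna's £26,000 share passes to Fenna's issue.
Fenna's share (£26,000) is divided into 2 shares of £13,000: Liora and Alma each take £13,000.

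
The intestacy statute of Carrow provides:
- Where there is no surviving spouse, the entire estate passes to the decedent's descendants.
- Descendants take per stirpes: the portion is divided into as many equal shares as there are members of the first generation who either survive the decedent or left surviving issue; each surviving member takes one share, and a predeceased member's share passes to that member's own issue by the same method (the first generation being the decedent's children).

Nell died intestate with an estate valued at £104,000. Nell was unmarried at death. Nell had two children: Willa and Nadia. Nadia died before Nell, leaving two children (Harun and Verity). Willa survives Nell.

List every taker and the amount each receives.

Willa: £52,000; Harun: £26,000; Verity: £26,000

The entire £104,000 passes to the descendants.
That amount (£104,000) is divided into 2 shares of £52,000: Willa takes £52,000; Nadia's £52,000 share passes to Nadia's issue.
Nadia's share (£52,000) is divided into 2 shares of £26,000: Harun and Verity each take £26,000.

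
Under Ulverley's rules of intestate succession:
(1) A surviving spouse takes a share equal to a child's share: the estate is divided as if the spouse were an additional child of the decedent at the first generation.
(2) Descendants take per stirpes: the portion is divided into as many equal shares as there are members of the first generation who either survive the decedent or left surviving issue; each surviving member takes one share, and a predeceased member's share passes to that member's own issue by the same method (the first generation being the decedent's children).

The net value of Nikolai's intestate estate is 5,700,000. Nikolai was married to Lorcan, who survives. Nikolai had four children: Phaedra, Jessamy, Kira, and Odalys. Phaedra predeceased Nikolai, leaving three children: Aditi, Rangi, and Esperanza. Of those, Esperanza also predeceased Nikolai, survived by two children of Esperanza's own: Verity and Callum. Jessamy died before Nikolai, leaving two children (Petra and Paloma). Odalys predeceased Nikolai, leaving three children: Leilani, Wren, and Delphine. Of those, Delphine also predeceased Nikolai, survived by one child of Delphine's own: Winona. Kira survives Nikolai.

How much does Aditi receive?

The spouse counts as an additional share at the children's level, so there are 5 primary shares of 1,140,000. Lorcan takes one such share (1,140,000).
The children's combined portion (4,560,000) is divided into 4 shares of 1,140,000: Kira takes 1,140,000; Phaedra's 1,140,000 share passes to Phaedra's issue; Jessamy's 1,140,000 share passes to Jessamy's issue; Odalys's 1,140,000 share passes to Odalys's issue.
Phaedra's share (1,140,000) is divided into 3 shares of 380,000: Aditi and Rangi each take 380,000; Esperanza's 380,000 share passes to Esperanza's issue.
Esperanza's share (380,000) is divided into 2 shares of 190,000: Verity and Callum each take 190,000.
Jessamy's share (1,140,000) is divided into 2 shares of 570,000: Petra and Paloma each take 570,000.
Odalys's share (1,140,000) is divided into 3 shares of 380,000: Leilani and Wren each take 380,000; Delphine's 380,000 share passes to Delphine's issue.
Delphine's share (380,000) passes entirely to Winona.

Aditi receives 380,000.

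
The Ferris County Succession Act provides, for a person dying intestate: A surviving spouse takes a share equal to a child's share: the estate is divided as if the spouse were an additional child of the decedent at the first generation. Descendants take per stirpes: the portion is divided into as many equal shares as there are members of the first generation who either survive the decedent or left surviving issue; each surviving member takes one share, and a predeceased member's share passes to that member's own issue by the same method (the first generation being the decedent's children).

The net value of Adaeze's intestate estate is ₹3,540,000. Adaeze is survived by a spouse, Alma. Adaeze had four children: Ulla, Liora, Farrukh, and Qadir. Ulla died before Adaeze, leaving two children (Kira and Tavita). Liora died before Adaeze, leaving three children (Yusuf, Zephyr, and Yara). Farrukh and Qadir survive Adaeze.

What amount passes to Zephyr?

The spouse counts as an additional share at the children's level, so there are 5 primary shares of ₹708,000. Alma takes one such share (₹708,000).
The children's combined portion (₹2,832,000) is divided into 4 shares of ₹708,000: Farrukh and Qadir each take ₹708,000; Ulla's ₹708,000 share passes to Ulla's issue; Liora's ₹708,000 share passes to Liora's issue.
Ulla's share (₹708,000) is divided into 2 shares of ₹354,000: Kira and Tavita each take ₹354,000.
Liora's share (₹708,000) is divided into 3 shares of ₹236,000: Yusuf, Zephyr, and Yara each take ₹236,000.

Zephyr receives ₹236,000.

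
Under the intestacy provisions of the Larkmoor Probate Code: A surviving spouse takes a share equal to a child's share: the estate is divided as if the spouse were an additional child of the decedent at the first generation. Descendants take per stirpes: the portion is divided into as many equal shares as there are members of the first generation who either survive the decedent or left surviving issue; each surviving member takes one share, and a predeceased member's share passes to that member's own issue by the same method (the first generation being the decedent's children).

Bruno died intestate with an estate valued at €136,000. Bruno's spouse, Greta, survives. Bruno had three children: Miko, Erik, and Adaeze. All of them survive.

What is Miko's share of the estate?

Miko receives €34,000.

The spouse counts as an additional share at the children's level, so there are 4 primary shares of €34,000. Greta takes one such share (€34,000).
The children's combined portion (€102,000) is divided into 3 shares of €34,000: Miko, Erik, and Adaeze each take €34,000.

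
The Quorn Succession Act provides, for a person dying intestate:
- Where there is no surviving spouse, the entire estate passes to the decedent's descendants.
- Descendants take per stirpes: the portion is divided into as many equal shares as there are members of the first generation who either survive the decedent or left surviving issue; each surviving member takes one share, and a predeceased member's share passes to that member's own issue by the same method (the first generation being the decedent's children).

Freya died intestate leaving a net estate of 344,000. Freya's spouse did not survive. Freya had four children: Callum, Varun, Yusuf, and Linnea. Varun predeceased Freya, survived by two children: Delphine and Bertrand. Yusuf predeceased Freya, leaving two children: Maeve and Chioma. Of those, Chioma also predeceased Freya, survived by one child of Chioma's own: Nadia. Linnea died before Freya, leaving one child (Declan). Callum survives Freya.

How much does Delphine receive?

The entire 344,000 passes to the descendants.
That amount (344,000) is divided into 4 shares of 86,000: Callum takes 86,000; Varun's 86,000 share passes to Varun's issue; Yusuf's 86,000 share passes to Yusuf's issue; Linnea's 86,000 share passes to Linnea's issue.
Varun's share (86,000) is divided into 2 shares of 43,000: Delphine and Bertrand each take 43,000.
Yusuf's share (86,000) is divided into 2 shares of 43,000: Maeve takes 43,000; Chioma's 43,000 share passes to Chioma's issue.
Chioma's share (43,000) passes entirely to Nadia.
Linnea's share (86,000) passes entirely to Declan.

Delphine receives 43,000.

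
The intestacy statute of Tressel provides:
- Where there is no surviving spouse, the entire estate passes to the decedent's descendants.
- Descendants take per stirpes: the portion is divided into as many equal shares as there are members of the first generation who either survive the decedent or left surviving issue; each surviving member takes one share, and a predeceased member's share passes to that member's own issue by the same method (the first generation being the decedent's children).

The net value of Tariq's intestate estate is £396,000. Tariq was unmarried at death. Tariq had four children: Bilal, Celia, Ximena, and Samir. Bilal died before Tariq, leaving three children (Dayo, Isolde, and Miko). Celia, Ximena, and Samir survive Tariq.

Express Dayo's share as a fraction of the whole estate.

The entire £396,000 passes to the descendants.
That amount (£396,000) is divided into 4 shares of £99,000: Celia, Ximena, and Samir each take £99,000; Bilal's £99,000 share passes to Bilal's issue.
Bilal's share (£99,000) is divided into 3 shares of £33,000: Dayo, Isolde, and Miko each take £33,000.

Dayo receives 1/12 of the estate.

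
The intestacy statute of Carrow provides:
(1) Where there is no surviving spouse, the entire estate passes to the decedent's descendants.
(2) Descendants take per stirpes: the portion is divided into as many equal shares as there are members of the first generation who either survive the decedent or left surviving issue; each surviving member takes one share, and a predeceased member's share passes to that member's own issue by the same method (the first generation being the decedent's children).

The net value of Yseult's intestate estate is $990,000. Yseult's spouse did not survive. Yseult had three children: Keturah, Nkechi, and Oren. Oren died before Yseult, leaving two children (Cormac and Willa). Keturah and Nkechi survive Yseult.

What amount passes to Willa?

Willa receives $165,000.

The entire $990,000 passes to the descendants.
That amount ($990,000) is divided into 3 shares of $330,000: Keturah and Nkechi each take $330,000; Oren's $330,000 share passes to Oren's issue.
Oren's share ($330,000) is divided into 2 shares of $165,000: Cormac and Willa each take $165,000.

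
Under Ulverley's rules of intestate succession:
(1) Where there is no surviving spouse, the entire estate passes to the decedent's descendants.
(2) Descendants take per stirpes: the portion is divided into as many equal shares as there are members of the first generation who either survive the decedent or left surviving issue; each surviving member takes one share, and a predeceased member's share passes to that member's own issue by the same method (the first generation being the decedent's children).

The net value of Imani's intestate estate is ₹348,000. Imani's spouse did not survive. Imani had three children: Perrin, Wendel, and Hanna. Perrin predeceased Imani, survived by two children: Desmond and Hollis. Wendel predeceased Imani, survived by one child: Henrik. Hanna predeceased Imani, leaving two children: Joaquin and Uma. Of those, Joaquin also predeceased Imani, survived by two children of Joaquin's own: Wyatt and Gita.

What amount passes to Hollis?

The entire ₹348,000 passes to the descendants.
That amount (₹348,000) is divided into 3 shares of ₹116,000: Perrin's ₹116,000 share passes to Perrin's issue; Wendel's ₹116,000 share passes to Wendel's issue; Hanna's ₹116,000 share passes to Hanna's issue.
Perrin's share (₹116,000) is divided into 2 shares of ₹58,000: Desmond and Hollis each take ₹58,000.
Wendel's share (₹116,000) passes entirely to Henrik.
Hanna's share (₹116,000) is divided into 2 shares of ₹58,000: Uma takes ₹58,000; Joaquin's ₹58,000 share passes to Joaquin's issue.
Joaquin's share (₹58,000) is divided into 2 shares of ₹29,000: Wyatt and Gita each take ₹29,000.

Hollis receives ₹58,000.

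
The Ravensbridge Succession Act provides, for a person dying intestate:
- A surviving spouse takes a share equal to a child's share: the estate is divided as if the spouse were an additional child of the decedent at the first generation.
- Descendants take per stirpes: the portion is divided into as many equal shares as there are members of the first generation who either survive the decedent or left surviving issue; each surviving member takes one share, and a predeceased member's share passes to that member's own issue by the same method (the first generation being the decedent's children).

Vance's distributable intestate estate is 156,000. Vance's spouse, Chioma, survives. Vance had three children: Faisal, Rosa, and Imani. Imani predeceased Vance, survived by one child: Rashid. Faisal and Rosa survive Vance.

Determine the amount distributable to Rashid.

The spouse counts as an additional share at the children's level, so there are 4 primary shares of 39,000. Chioma takes one such share (39,000).
The children's combined portion (117,000) is divided into 3 shares of 39,000: Faisal and Rosa each take 39,000; Imani's 39,000 share passes to Imani's issue.
Imani's share (39,000) passes entirely to Rashid.

Rashid receives 39,000.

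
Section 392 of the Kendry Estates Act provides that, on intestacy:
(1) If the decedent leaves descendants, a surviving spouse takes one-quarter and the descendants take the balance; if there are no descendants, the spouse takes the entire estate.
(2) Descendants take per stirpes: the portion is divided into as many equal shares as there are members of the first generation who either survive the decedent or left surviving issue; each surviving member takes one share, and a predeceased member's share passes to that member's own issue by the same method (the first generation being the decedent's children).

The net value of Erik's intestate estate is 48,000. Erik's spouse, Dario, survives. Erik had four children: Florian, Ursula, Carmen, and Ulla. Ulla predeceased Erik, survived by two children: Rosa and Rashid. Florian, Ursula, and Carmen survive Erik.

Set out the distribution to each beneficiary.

Dario: 12,000; Florian: 9,000; Ursula: 9,000; Carmen: 9,000; Rosa: 4,500; Rashid: 4,500

Dario takes one-quarter of 48,000 = 12,000. The remaining 36,000 passes to the descendants.
The descendants' portion (36,000) is divided into 4 shares of 9,000: Florian, Ursula, and Carmen each take 9,000; Ulla's 9,000 share passes to Ulla's issue.
Ulla's share (9,000) is divided into 2 shares of 4,500: Rosa and Rashid each take 4,500.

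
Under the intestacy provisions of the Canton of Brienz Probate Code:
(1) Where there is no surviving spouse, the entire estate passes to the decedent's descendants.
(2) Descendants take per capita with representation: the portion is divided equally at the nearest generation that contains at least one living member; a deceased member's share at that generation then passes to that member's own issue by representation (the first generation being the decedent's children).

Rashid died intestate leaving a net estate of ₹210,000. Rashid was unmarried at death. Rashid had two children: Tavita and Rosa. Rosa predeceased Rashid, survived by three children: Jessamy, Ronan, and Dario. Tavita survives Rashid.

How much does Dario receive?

Dario receives ₹35,000.

The entire ₹210,000 passes to the descendants.
That amount (₹210,000) is divided into 2 shares of ₹105,000: Tavita takes ₹105,000; Rosa's ₹105,000 share passes to Rosa's issue.
Rosa's share (₹105,000) is divided into 3 shares of ₹35,000: Jessamy, Ronan, and Dario each take ₹35,000.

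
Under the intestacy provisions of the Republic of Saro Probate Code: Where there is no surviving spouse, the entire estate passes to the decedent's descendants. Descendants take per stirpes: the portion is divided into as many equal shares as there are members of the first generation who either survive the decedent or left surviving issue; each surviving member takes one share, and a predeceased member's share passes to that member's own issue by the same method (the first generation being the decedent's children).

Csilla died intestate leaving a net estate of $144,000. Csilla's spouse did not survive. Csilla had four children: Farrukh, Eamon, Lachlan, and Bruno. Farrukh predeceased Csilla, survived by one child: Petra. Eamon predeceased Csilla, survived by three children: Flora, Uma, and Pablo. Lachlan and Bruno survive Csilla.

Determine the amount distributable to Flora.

Flora receives $12,000.

The entire $144,000 passes to the descendants.
That amount ($144,000) is divided into 4 shares of $36,000: Lachlan and Bruno each take $36,000; Farrukh's $36,000 share passes to Farrukh's issue; Eamon's $36,000 share passes to Eamon's issue.
Farrukh's share ($36,000) passes entirely to Petra.
Eamon's share ($36,000) is divided into 3 shares of $12,000: Flora, Uma, and Pablo each take $12,000.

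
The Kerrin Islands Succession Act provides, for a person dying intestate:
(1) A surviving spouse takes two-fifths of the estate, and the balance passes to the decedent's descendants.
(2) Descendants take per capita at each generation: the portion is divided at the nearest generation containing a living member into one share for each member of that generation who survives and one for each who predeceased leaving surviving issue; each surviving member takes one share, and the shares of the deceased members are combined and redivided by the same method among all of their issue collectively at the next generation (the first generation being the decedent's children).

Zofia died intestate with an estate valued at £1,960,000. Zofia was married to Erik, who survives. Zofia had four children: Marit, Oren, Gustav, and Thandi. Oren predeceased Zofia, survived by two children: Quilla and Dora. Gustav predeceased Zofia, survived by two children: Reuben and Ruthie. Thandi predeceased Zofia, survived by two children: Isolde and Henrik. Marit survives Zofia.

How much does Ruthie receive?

Erik takes two-fifths of £1,960,000 = £784,000. The remaining £1,176,000 passes to the descendants.
The descendants' portion (£1,176,000) is divided at the children's generation into 4 shares of £294,000. Marit takes £294,000. The 3 shares of the deceased (Oren, Gustav, and Thandi) are combined into a pool of £882,000.
That pool (£882,000) is divided at the grandchildren's generation equally among Quilla, Dora, Reuben, Ruthie, Isolde, and Henrik: £147,000 each.

Ruthie receives £147,000.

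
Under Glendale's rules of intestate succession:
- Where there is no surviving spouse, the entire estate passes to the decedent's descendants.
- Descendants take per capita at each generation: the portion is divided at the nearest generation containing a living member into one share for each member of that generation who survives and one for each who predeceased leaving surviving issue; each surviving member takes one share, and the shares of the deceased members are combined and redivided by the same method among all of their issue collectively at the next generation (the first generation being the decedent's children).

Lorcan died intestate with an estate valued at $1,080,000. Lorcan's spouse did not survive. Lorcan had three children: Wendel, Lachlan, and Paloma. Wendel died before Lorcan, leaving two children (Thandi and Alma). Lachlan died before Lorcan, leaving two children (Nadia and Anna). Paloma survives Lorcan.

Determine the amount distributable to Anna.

Anna receives $180,000.

The entire $1,080,000 passes to the descendants.
That amount ($1,080,000) is divided at the children's generation into 3 shares of $360,000. Paloma takes $360,000. The 2 shares of the deceased (Wendel and Lachlan) are combined into a pool of $720,000.
That pool ($720,000) is divided at the grandchildren's generation equally among Thandi, Alma, Nadia, and Anna: $180,000 each.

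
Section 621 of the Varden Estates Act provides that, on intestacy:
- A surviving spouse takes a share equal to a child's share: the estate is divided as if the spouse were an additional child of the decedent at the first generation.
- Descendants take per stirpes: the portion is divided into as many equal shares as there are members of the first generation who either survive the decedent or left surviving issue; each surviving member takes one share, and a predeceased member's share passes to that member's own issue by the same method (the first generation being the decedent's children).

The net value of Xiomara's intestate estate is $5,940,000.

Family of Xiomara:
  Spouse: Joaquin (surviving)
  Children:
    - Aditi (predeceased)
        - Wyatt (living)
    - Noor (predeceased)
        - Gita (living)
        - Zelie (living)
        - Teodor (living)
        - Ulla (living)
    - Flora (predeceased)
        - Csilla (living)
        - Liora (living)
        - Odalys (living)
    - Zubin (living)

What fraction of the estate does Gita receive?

The spouse counts as an additional share at the children's level, so there are 5 primary shares of $1,188,000. Joaquin takes one such share ($1,188,000).
The children's combined portion ($4,752,000) is divided into 4 shares of $1,188,000: Zubin takes $1,188,000; Aditi's $1,188,000 share passes to Aditi's issue; Noor's $1,188,000 share passes to Noor's issue; Flora's $1,188,000 share passes to Flora's issue.
Aditi's share ($1,188,000) passes entirely to Wyatt.
Noor's share ($1,188,000) is divided into 4 shares of $297,000: Gita, Zelie, Teodor, and Ulla each take $297,000.
Flora's share ($1,188,000) is divided into 3 shares of $396,000: Csilla, Liora, and Odalys each take $396,000.

Gita receives 1/20 of the estate.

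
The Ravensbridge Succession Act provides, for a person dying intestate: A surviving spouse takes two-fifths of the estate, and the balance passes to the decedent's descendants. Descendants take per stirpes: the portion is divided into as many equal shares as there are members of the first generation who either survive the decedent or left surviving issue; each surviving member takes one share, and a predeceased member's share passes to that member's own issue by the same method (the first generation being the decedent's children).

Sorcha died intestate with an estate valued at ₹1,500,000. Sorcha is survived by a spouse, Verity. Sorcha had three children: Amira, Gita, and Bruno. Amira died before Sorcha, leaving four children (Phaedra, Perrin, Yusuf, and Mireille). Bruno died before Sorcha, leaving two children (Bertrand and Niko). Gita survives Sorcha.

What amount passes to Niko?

Niko receives ₹150,000.

Verity takes two-fifths of ₹1,500,000 = ₹600,000. The remaining ₹900,000 passes to the descendants.
The descendants' portion (₹900,000) is divided into 3 shares of ₹300,000: Gita takes ₹300,000; Amira's ₹300,000 share passes to Amira's issue; Bruno's ₹300,000 share passes to Bruno's issue.
Amira's share (₹300,000) is divided into 4 shares of ₹75,000: Phaedra, Perrin, Yusuf, and Mireille each take ₹75,000.
Bruno's share (₹300,000) is divided into 2 shares of ₹150,000: Bertrand and Niko each take ₹150,000.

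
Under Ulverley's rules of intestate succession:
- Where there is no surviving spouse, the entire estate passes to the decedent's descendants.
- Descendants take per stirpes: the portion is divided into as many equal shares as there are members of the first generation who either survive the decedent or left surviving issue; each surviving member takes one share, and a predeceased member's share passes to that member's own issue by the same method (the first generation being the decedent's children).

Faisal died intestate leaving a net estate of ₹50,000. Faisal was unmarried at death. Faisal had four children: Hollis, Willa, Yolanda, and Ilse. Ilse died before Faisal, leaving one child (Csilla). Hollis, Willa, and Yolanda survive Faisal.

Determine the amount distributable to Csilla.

The entire ₹50,000 passes to the descendants.
That amount (₹50,000) is divided into 4 shares of ₹12,500: Hollis, Willa, and Yolanda each take ₹12,500; Ilse's ₹12,500 share passes to Ilse's issue.
Ilse's share (₹12,500) passes entirely to Csilla.

Csilla receives ₹12,500.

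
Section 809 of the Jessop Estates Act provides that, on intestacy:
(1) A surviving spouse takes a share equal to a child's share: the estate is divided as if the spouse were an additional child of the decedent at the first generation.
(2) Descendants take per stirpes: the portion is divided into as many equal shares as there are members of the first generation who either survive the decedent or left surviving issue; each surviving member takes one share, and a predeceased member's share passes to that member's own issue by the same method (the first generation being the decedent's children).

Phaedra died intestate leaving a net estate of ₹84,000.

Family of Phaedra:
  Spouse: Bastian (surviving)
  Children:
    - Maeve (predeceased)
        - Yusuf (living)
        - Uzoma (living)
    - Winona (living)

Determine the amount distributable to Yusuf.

Yusuf receives ₹14,000.

The spouse counts as an additional share at the children's level, so there are 3 primary shares of ₹28,000. Bastian takes one such share (₹28,000).
The children's combined portion (₹56,000) is divided into 2 shares of ₹28,000: Winona takes ₹28,000; Maeve's ₹28,000 share passes to Maeve's issue.
Maeve's share (₹28,000) is divided into 2 shares of ₹14,000: Yusuf and Uzoma each take ₹14,000.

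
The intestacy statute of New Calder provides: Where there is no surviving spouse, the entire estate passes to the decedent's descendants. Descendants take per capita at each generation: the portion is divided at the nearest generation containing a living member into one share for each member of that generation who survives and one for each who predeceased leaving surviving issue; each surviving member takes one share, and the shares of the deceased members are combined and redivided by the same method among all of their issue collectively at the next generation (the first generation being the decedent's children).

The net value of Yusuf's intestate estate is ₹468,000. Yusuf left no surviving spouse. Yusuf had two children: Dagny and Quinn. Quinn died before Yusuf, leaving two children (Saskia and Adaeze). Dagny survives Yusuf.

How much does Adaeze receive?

Adaeze receives ₹117,000.

The entire ₹468,000 passes to the descendants.
That amount (₹468,000) is divided at the children's generation into 2 shares of ₹234,000. Dagny takes ₹234,000. The remaining share for the deceased Quinn (₹234,000) is carried to the next generation.
That pool (₹234,000) is divided at the grandchildren's generation equally among Saskia and Adaeze: ₹117,000 each.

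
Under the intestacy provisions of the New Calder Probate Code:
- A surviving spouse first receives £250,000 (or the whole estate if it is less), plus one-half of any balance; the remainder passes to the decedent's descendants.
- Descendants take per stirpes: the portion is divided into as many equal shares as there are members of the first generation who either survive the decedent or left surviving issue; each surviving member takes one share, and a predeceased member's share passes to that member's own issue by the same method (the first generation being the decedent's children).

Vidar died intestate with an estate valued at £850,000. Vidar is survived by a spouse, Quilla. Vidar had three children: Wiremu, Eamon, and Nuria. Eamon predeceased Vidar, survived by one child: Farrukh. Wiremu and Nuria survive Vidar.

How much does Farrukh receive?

Quilla first takes £250,000, leaving a balance of £600,000. Quilla then takes one-half of the balance (£300,000), for a total of £550,000. The remaining £300,000 passes to the descendants.
The descendants' portion (£300,000) is divided into 3 shares of £100,000: Wiremu and Nuria each take £100,000; Eamon's £100,000 share passes to Eamon's issue.
Eamon's share (£100,000) passes entirely to Farrukh.

Farrukh receives £100,000.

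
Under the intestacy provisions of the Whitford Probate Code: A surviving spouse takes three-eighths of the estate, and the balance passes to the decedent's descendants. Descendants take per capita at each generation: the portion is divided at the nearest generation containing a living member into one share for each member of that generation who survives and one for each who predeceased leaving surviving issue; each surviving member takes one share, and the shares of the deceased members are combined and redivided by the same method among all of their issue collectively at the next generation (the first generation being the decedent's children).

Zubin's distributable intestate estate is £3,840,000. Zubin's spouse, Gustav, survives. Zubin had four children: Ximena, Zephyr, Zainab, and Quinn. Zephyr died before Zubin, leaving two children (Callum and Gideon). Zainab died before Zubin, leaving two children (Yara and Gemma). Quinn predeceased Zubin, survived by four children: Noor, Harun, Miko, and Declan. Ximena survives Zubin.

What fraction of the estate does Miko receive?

Gustav takes three-eighths of £3,840,000 = £1,440,000. The remaining £2,400,000 passes to the descendants.
The descendants' portion (£2,400,000) is divided at the children's generation into 4 shares of £600,000. Ximena takes £600,000. The 3 shares of the deceased (Zephyr, Zainab, and Quinn) are combined into a pool of £1,800,000.
That pool (£1,800,000) is divided at the grandchildren's generation equally among Callum, Gideon, Yara, Gemma, Noor, Harun, Miko, and Declan: £225,000 each.

Miko receives 15/256 of the estate.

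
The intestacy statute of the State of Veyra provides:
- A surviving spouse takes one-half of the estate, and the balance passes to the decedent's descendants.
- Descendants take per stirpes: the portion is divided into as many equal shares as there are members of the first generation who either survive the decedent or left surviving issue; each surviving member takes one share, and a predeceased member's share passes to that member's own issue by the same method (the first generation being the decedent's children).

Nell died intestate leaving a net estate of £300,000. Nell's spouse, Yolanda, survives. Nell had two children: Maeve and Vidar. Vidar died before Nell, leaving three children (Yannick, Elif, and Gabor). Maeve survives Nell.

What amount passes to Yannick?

Yannick receives £25,000.

Yolanda takes one-half of £300,000 = £150,000. The remaining £150,000 passes to the descendants.
The descendants' portion (£150,000) is divided into 2 shares of £75,000: Maeve takes £75,000; Vidar's £75,000 share passes to Vidar's issue.
Vidar's share (£75,000) is divided into 3 shares of £25,000: Yannick, Elif, and Gabor each take £25,000.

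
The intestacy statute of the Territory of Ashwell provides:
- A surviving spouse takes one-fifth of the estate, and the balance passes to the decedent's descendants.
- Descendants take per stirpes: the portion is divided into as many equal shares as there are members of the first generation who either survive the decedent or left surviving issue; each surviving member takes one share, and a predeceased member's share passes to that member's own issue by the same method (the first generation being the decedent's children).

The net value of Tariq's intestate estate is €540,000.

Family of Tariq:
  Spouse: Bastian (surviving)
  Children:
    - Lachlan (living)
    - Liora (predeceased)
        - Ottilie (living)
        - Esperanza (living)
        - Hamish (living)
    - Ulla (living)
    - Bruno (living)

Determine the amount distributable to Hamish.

Bastian takes one-fifth of €540,000 = €108,000. The remaining €432,000 passes to the descendants.
The descendants' portion (€432,000) is divided into 4 shares of €108,000: Lachlan, Ulla, and Bruno each take €108,000; Liora's €108,000 share passes to Liora's issue.
Liora's share (€108,000) is divided into 3 shares of €36,000: Ottilie, Esperanza, and Hamish each take €36,000.

Hamish receives €36,000.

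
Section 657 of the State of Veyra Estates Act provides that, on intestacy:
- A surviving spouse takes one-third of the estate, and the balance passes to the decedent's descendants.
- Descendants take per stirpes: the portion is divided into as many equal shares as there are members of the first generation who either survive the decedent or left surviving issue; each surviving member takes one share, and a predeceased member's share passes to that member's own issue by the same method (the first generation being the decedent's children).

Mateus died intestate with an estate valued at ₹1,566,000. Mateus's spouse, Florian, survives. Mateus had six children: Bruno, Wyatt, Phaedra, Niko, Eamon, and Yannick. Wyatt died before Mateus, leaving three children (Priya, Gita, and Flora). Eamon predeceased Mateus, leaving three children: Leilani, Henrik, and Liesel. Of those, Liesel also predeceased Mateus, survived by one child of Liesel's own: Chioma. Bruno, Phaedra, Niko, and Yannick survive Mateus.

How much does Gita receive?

Gita receives ₹58,000.

Florian takes one-third of ₹1,566,000 = ₹522,000. The remaining ₹1,044,000 passes to the descendants.
The descendants' portion (₹1,044,000) is divided into 6 shares of ₹174,000: Bruno, Phaedra, Niko, and Yannick each take ₹174,000; Wyatt's ₹174,000 share passes to Wyatt's issue; Eamon's ₹174,000 share passes to Eamon's issue.
Wyatt's share (₹174,000) is divided into 3 shares of ₹58,000: Priya, Gita, and Flora each take ₹58,000.
Eamon's share (₹174,000) is divided into 3 shares of ₹58,000: Leilani and Henrik each take ₹58,000; Liesel's ₹58,000 share passes to Liesel's issue.
Liesel's share (₹58,000) passes entirely to Chioma.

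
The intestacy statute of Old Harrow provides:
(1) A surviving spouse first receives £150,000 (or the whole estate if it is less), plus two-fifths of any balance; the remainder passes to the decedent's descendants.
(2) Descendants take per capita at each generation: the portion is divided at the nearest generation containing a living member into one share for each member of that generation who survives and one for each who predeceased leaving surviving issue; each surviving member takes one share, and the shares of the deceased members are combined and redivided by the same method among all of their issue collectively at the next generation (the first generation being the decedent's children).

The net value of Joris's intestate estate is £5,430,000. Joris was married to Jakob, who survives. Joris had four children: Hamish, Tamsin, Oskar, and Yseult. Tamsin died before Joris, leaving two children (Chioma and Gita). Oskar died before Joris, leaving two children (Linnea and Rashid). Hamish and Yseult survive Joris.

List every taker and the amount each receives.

Jakob first takes £150,000, leaving a balance of £5,280,000. Jakob then takes two-fifths of the balance (£2,112,000), for a total of £2,262,000. The remaining £3,168,000 passes to the descendants.
The descendants' portion (£3,168,000) is divided at the children's generation into 4 shares of £792,000. Hamish and Yseult each take £792,000. The 2 shares of the deceased (Tamsin and Oskar) are combined into a pool of £1,584,000.
That pool (£1,584,000) is divided at the grandchildren's generation equally among Chioma, Gita, Linnea, and Rashid: £396,000 each.

Jakob: £2,262,000; Hamish: £792,000; Chioma: £396,000; Gita: £396,000; Linnea: £396,000; Rashid: £396,000; Yseult: £792,000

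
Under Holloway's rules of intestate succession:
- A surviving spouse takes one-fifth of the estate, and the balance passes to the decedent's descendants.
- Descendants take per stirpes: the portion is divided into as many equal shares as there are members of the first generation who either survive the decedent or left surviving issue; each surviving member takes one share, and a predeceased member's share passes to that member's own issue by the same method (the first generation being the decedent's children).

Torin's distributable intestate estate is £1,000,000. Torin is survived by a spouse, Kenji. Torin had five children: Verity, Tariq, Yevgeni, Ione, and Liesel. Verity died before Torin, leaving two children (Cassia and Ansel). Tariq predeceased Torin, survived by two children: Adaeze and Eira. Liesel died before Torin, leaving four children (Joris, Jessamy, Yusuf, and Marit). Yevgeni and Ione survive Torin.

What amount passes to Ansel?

Ansel receives £80,000.

Kenji takes one-fifth of £1,000,000 = £200,000. The remaining £800,000 passes to the descendants.
The descendants' portion (£800,000) is divided into 5 shares of £160,000: Yevgeni and Ione each take £160,000; Verity's £160,000 share passes to Verity's issue; Tariq's £160,000 share passes to Tariq's issue; Liesel's £160,000 share passes to Liesel's issue.
Verity's share (£160,000) is divided into 2 shares of £80,000: Cassia and Ansel each take £80,000.
Tariq's share (£160,000) is divided into 2 shares of £80,000: Adaeze and Eira each take £80,000.
Liesel's share (£160,000) is divided into 4 shares of £40,000: Joris, Jessamy, Yusuf, and Marit each take £40,000.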